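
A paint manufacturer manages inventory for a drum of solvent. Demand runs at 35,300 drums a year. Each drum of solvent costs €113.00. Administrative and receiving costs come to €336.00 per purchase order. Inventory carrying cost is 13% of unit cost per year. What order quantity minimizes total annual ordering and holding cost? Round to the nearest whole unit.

Holding cost H = 0.13 × €113.00 = €14.6900 per unit per year.
EOQ = √(2DS / H) = √(2 × 35,300 × 336 / 14.69).
= √(23,721,600 / 14.69) = √1,614,812.7978 ≈ 1270.753.

Q* ≈ 1,271 drums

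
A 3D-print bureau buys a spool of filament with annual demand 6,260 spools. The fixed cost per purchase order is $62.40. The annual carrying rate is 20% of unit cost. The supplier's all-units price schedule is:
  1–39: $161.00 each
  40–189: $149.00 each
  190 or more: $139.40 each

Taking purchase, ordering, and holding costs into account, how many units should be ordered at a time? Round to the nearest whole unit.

Q* ≈ 190 spools

Holding cost per unit per year at price C is H = 0.20·C.
For each price level, check whether its EOQ is feasible; otherwise the best quantity at that price is the breakpoint.
Tier 1 ($161.00): EOQ = 155.8 exceeds tier's upper bound 39, so this tier is dominated.
EOQ at $149.00 = 161.9 (feasible in tier 2): TC = 6,260×$149.00 + (6,260/161.9)×62.4 + (161.9/2)×0.20×$149.00 = $937,565.06.
EOQ at $139.40 = 167.4 < 190, so use break Q=190: TC = 6,260×$139.40 + (6,260/190.0)×62.4 + (190.0/2)×0.20×$139.40 = $877,348.52.
Lowest total cost is $877,348.52 at Q = 190.0.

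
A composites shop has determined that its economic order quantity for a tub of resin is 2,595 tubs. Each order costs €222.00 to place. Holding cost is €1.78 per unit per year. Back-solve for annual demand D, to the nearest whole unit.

D ≈ 26,997 tubs per year

The basic EOQ model gives Q* = √(2DS/H); rearrange for the unknown.
From Q* = √(2DS/H): D = Q*²H / (2S) = 2,595² × 1.78 / (2 × 222) = 26996.767.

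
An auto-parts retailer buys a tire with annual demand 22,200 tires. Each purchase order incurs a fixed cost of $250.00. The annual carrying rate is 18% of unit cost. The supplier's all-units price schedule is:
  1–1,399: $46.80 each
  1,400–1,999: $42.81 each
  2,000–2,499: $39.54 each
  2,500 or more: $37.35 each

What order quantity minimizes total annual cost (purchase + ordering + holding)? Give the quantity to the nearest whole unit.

Q* ≈ 2,500 tires

Holding cost per unit per year at price C is H = 0.18·C.
Evaluate total cost at each tier's feasible EOQ or, if the EOQ is below the tier, at the tier's minimum quantity.
EOQ at $46.80 = 1147.9 (feasible in tier 1): TC = 22,200×$46.80 + (22,200/1147.9)×250 + (1147.9/2)×0.18×$46.80 = $1,048,629.87.
EOQ at $42.81 = 1200.2 < 1400, so use break Q=1400: TC = 22,200×$42.81 + (22,200/1400.0)×250 + (1400.0/2)×0.18×$42.81 = $959,740.35.
EOQ at $39.54 = 1248.8 < 2000, so use break Q=2000: TC = 22,200×$39.54 + (22,200/2000.0)×250 + (2000.0/2)×0.18×$39.54 = $887,680.20.
EOQ at $37.35 = 1284.9 < 2500, so use break Q=2500: TC = 22,200×$37.35 + (22,200/2500.0)×250 + (2500.0/2)×0.18×$37.35 = $839,793.75.
Lowest total cost is $839,793.75 at Q = 2500.0.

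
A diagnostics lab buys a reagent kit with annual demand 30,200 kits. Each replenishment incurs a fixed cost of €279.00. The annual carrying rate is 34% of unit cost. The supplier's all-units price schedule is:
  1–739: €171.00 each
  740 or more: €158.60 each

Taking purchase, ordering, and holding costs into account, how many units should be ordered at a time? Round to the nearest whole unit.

Q* ≈ 740 kits

Holding cost per unit per year at price C is H = 0.34·C.
Candidates are each tier's EOQ (if it falls in that tier) and each price-break quantity.
EOQ at €171.00 = 538.4 (feasible in tier 1): TC = 30,200×€171.00 + (30,200/538.4)×279 + (538.4/2)×0.34×€171.00 = €5,195,500.99.
EOQ at €158.60 = 559.0 < 740, so use break Q=740: TC = 30,200×€158.60 + (30,200/740.0)×279 + (740.0/2)×0.34×€158.60 = €4,821,058.10.
Lowest total cost is €4,821,058.10 at Q = 740.0.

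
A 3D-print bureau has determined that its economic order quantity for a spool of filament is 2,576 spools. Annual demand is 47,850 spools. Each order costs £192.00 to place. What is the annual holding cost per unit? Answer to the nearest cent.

H ≈ £2.77

Invert the EOQ relation Q*² = 2DS/H.
From Q* = √(2DS/H): H = 2DS / Q*² = 2 × 47,850 × 192 / 2,576² = 2.7690.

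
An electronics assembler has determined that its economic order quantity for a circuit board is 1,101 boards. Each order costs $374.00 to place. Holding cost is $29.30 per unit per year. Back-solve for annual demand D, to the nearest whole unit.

D ≈ 47,483 boards per year

The basic EOQ model gives Q* = √(2DS/H); rearrange for the unknown.
From Q* = √(2DS/H): D = Q*²H / (2S) = 1,101² × 29.3 / (2 × 374) = 47483.274.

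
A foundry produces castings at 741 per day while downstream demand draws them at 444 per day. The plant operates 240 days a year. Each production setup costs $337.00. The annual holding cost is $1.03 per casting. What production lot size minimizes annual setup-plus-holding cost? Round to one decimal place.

Q* ≈ 13,189.8 castings

Annual demand D = 444 × 240 = 106,560.
Production build-up factor (1 − d/p) = 1 − 444/741 = 0.4008.
Q* = √(2DS / (H(1 − d/p))) = √(2 × 106,560 × 337 / (1.03 × 0.4008)).
= √(71,821,440 / 0.4128) ≈ 13189.834.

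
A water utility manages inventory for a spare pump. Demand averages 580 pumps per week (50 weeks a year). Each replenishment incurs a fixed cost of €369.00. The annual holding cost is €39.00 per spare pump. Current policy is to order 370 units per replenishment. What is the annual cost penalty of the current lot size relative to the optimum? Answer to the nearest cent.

Extra cost ≈ €7,245.83 per year

Annual demand D = 580 × 50 = 29,000.
EOQ = √(2DS/H) = √(2 × 29,000 × 369 / 39) ≈ 740.79.
Cost at Q* = (D/Q*)S + (Q*/2)H = √(2DSH) ≈ €28,890.79.
Cost at Q = 370: (29,000/370)×369 + (370/2)×39 = €28,921.62 + €7,215.00 = €36,136.62.
Excess = €36,136.62 − €28,890.79 = €7,245.83.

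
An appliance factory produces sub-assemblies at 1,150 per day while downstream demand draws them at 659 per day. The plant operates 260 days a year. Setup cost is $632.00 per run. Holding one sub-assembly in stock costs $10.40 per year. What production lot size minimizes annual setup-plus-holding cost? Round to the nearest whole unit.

Annual demand D = 659 × 260 = 171,340.
Production build-up factor (1 − d/p) = 1 − 659/1,150 = 0.4270.
Q* = √(2DS / (H(1 − d/p))) = √(2 × 171,340 × 632 / (10.4 × 0.4270)).
= √(216,573,760 / 4.4403) ≈ 6983.842.

Q* ≈ 6,984 sub-assemblies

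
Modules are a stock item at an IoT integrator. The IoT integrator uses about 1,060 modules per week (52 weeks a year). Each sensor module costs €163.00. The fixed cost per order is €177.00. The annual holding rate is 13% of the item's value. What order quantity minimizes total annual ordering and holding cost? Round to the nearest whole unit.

Annual demand D = 1,060 × 52 = 55,120.
Holding cost H = 0.13 × €163.00 = €21.1900 per unit per year.
EOQ = √(2DS / H) = √(2 × 55,120 × 177 / 21.19).
= √(19,512,480 / 21.19) = √920,834.3558 ≈ 959.601.

Q* ≈ 960 modules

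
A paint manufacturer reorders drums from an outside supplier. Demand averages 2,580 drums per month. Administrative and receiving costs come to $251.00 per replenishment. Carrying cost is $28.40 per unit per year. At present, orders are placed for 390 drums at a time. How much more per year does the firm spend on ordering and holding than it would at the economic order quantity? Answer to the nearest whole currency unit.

Extra cost ≈ $4,454 per year

Annual demand D = 2,580 × 12 = 30,960.
EOQ = √(2DS/H) = √(2 × 30,960 × 251 / 28.4) ≈ 739.76.
Cost at Q* = (D/Q*)S + (Q*/2)H = √(2DSH) ≈ $21,009.30.
Cost at Q = 390: (30,960/390)×251 + (390/2)×28.4 = $19,925.54 + $5,538.00 = $25,463.54.
Excess = $25,463.54 − $21,009.30 = $4,454.24.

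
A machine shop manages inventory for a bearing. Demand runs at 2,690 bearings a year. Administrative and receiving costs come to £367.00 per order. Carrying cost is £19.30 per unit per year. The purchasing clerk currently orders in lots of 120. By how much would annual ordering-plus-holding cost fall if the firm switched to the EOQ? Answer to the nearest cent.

Extra cost ≈ £3,211.82 per year

EOQ = √(2DS/H) = √(2 × 2,690 × 367 / 19.3) ≈ 319.85.
Cost at Q* = (D/Q*)S + (Q*/2)H = √(2DSH) ≈ £6,173.09.
Cost at Q = 120: (2,690/120)×367 + (120/2)×19.3 = £8,226.92 + £1,158.00 = £9,384.92.
Excess = £9,384.92 − £6,173.09 = £3,211.82.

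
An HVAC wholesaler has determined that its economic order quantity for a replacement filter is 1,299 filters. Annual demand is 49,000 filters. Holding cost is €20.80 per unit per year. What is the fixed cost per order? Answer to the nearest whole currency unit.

S ≈ €358

The basic EOQ model gives Q* = √(2DS/H); rearrange for the unknown.
From Q* = √(2DS/H): S = Q*²H / (2D) = 1,299² × 20.8 / (2 × 49,000) = 358.1423.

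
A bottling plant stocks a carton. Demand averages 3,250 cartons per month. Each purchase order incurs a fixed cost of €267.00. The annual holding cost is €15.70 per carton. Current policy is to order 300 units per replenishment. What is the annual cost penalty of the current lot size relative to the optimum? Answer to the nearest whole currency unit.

Annual demand D = 3,250 × 12 = 39,000.
EOQ = √(2DS/H) = √(2 × 39,000 × 267 / 15.7) ≈ 1151.74.
Cost at Q* = (D/Q*)S + (Q*/2)H = √(2DSH) ≈ €18,082.26.
Cost at Q = 300: (39,000/300)×267 + (300/2)×15.7 = €34,710.00 + €2,355.00 = €37,065.00.
Excess = €37,065.00 − €18,082.26 = €18,982.74.

Extra cost ≈ €18,983 per year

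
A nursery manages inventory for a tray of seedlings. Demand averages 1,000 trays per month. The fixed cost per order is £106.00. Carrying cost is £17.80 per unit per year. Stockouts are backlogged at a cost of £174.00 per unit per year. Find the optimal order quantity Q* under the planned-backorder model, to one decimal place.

Q* ≈ 396.9 trays

Annual demand D = 1,000 × 12 = 12,000.
With planned backorders, Q* = √(2DS/H) · √((H+B)/B).
√(2DS/H) = √(2 × 12,000 × 106 / 17.8) = 378.049.
√((H+B)/B) = √((17.8+174)/174) = 1.0499.
Q* ≈ 396.916.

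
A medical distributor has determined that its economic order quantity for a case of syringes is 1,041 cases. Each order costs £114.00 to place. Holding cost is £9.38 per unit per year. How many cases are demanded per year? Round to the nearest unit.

Squaring Q* = √(2DS/H) gives Q*² = 2DS/H.
From Q* = √(2DS/H): D = Q*²H / (2S) = 1,041² × 9.38 / (2 × 114) = 44583.017.

D ≈ 44,583 cases per year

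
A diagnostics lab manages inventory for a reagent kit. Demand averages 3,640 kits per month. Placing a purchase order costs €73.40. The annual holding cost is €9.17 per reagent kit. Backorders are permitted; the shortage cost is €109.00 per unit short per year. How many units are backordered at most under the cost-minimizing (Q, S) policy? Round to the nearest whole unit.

Annual demand D = 3,640 × 12 = 43,680.
With planned backorders, Q* = √(2DS/H) · √((H+B)/B).
√(2DS/H) = √(2 × 43,680 × 73.4 / 9.17) = 836.218.
√((H+B)/B) = √((9.17+109)/109) = 1.0412.
Q* ≈ 870.683.
S* = Q* · H/(H+B) = 870.683 × 9.17/118.17 ≈ 67.565.

S* ≈ 68 kits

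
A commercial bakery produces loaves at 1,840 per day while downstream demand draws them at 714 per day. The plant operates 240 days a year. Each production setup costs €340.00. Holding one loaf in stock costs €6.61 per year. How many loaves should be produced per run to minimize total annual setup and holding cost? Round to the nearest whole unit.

Q* ≈ 5,367 loaves

Annual demand D = 714 × 240 = 171,360.
Production build-up factor (1 − d/p) = 1 − 714/1,840 = 0.6120.
Q* = √(2DS / (H(1 − d/p))) = √(2 × 171,360 × 340 / (6.61 × 0.6120)).
= √(116,524,800 / 4.045) ≈ 5367.205.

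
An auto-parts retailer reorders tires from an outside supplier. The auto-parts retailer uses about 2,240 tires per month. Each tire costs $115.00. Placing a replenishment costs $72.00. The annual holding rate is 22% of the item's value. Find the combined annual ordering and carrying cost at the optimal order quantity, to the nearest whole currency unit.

TC* ≈ $9,896

Annual demand D = 2,240 × 12 = 26,880.
Holding cost H = 0.22 × $115.00 = $25.3000 per unit per year.
Q* = √(2DS/H) = √(2 × 26,880 × 72 / 25.3) ≈ 391.14.
At the optimum the two cost components are equal, so total cost = 2·(Q*/2)H = Q*·H.
Minimum total = √(2DSH) = √(2 × 26,880 × 72 × 25.3) ≈ 9895.919.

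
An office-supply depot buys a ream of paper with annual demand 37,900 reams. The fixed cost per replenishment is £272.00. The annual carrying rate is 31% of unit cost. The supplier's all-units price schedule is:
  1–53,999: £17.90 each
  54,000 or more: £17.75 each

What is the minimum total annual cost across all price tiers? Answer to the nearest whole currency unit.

Holding cost per unit per year at price C is H = 0.31·C.
For each price level, check whether its EOQ is feasible; otherwise the best quantity at that price is the breakpoint.
EOQ at £17.90 = 1927.6 (feasible in tier 1): TC = 37,900×£17.90 + (37,900/1927.6)×272 + (1927.6/2)×0.31×£17.90 = £689,106.12.
EOQ at £17.75 = 1935.7 < 54000, so use break Q=54000: TC = 37,900×£17.75 + (37,900/54000.0)×272 + (54000.0/2)×0.31×£17.75 = £821,483.40.
Lowest total cost among the candidates is at Q = 1927.6.

TC* ≈ £689,106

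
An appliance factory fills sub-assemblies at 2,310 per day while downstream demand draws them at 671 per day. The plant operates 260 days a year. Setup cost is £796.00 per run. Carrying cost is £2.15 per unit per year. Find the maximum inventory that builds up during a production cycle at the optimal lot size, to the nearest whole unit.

Annual demand D = 671 × 260 = 174,460.
Production build-up factor (1 − d/p) = 1 − 671/2,310 = 0.7095.
Q* = √(2DS / (H(1 − d/p))) = √(2 × 174,460 × 796 / (2.15 × 0.7095)).
= √(277,740,320 / 1.5255) ≈ 13493.256.
Maximum inventory = Q*(1 − d/p) = 13493.256 × 0.7095 ≈ 9573.786.

I_max ≈ 9,574 sub-assemblies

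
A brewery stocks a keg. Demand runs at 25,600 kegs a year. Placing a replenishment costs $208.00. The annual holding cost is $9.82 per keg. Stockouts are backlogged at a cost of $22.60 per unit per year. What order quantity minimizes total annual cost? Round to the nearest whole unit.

With planned backorders, Q* = √(2DS/H) · √((H+B)/B).
√(2DS/H) = √(2 × 25,600 × 208 / 9.82) = 1041.384.
√((H+B)/B) = √((9.82+22.6)/22.6) = 1.1977.
Q* ≈ 1247.278.

Q* ≈ 1,247 kegs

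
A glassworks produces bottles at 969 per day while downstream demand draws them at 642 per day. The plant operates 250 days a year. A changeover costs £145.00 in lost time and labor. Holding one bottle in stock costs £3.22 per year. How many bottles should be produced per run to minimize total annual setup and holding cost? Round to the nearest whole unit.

Q* ≈ 6,545 bottles

Annual demand D = 642 × 250 = 160,500.
Production build-up factor (1 − d/p) = 1 − 642/969 = 0.3375.
Q* = √(2DS / (H(1 − d/p))) = √(2 × 160,500 × 145 / (3.22 × 0.3375)).
= √(46,545,000 / 1.0866) ≈ 6544.803.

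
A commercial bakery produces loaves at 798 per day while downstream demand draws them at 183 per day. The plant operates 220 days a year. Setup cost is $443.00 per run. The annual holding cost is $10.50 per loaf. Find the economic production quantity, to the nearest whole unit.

Annual demand D = 183 × 220 = 40,260.
Production build-up factor (1 − d/p) = 1 − 183/798 = 0.7707.
Q* = √(2DS / (H(1 − d/p))) = √(2 × 40,260 × 443 / (10.5 × 0.7707)).
= √(35,670,360 / 8.0921) ≈ 2099.534.

Q* ≈ 2,100 loaves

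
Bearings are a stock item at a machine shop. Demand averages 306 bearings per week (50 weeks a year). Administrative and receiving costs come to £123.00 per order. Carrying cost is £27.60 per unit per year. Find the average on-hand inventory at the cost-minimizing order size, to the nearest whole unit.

Annual demand D = 306 × 50 = 15,300.
EOQ = √(2DS/H) = √(2 × 15,300 × 123 / 27.6) ≈ 369.28.
Average inventory = Q*/2 ≈ 369.28 / 2 = 184.641.

Average inventory ≈ 185 bearings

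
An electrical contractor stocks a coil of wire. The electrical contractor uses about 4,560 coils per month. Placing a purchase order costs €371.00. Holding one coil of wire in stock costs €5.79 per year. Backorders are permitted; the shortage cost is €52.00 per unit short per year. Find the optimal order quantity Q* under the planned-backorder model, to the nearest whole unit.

Annual demand D = 4,560 × 12 = 54,720.
With planned backorders, Q* = √(2DS/H) · √((H+B)/B).
√(2DS/H) = √(2 × 54,720 × 371 / 5.79) = 2648.108.
√((H+B)/B) = √((5.79+52)/52) = 1.0542.
Q* ≈ 2791.646.

Q* ≈ 2,792 coils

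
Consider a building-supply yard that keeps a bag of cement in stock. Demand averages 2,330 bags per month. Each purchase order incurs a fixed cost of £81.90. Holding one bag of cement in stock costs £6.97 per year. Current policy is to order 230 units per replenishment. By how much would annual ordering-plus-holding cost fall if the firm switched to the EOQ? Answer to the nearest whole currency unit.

Annual demand D = 2,330 × 12 = 27,960.
EOQ = √(2DS/H) = √(2 × 27,960 × 81.9 / 6.97) ≈ 810.60.
Cost at Q* = (D/Q*)S + (Q*/2)H = √(2DSH) ≈ £5,649.92.
Cost at Q = 230: (27,960/230)×81.9 + (230/2)×6.97 = £9,956.19 + £801.55 = £10,757.74.
Excess = £10,757.74 − £5,649.92 = £5,107.83.

Extra cost ≈ £5,108 per year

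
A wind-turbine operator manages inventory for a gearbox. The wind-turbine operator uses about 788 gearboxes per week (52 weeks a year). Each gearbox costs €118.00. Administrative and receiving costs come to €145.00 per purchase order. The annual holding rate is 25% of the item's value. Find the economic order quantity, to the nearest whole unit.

Annual demand D = 788 × 52 = 40,976.
Holding cost H = 0.25 × €118.00 = €29.5000 per unit per year.
EOQ = √(2DS / H) = √(2 × 40,976 × 145 / 29.5).
= √(11,883,040 / 29.5) = √402,814.9153 ≈ 634.677.

Q* ≈ 635 gearboxes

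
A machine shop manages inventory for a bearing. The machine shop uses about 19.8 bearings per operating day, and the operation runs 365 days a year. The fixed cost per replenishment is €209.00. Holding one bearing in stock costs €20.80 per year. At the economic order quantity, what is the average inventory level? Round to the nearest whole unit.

Annual demand D = 19.8 × 365 = 7,227.
The optimal lot size = √(2DS/H) = √(2 × 7,227 × 209 / 20.8) ≈ 381.10.
Average inventory = Q*/2 ≈ 381.10 / 2 = 190.548.

Average inventory ≈ 191 bearings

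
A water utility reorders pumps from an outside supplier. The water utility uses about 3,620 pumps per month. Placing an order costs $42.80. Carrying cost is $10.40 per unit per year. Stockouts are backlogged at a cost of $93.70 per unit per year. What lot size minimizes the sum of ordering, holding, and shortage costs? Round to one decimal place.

Annual demand D = 3,620 × 12 = 43,440.
With planned backorders, Q* = √(2DS/H) · √((H+B)/B).
√(2DS/H) = √(2 × 43,440 × 42.8 / 10.4) = 597.950.
√((H+B)/B) = √((10.4+93.7)/93.7) = 1.0540.
Q* ≈ 630.261.

Q* ≈ 630.3 pumps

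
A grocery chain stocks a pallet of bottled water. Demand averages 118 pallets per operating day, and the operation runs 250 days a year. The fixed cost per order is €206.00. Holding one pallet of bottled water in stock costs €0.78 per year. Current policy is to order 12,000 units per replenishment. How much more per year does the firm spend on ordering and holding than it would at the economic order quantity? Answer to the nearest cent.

Extra cost ≈ €2,107.44 per year

Annual demand D = 118 × 250 = 29,500.
EOQ = √(2DS/H) = √(2 × 29,500 × 206 / 0.78) ≈ 3947.41.
Cost at Q* = (D/Q*)S + (Q*/2)H = √(2DSH) ≈ €3,078.98.
Cost at Q = 12,000: (29,500/12,000)×206 + (12,000/2)×0.78 = €506.42 + €4,680.00 = €5,186.42.
Excess = €5,186.42 − €3,078.98 = €2,107.44.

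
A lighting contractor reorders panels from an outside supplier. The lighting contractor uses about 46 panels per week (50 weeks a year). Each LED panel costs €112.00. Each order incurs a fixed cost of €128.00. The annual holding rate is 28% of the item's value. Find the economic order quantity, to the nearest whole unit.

Annual demand D = 46 × 50 = 2,300.
Holding cost H = 0.28 × €112.00 = €31.3600 per unit per year.
EOQ = √(2DS / H) = √(2 × 2,300 × 128 / 31.36).
= √(588,800 / 31.36) = √18,775.5102 ≈ 137.024.

Q* ≈ 137 panels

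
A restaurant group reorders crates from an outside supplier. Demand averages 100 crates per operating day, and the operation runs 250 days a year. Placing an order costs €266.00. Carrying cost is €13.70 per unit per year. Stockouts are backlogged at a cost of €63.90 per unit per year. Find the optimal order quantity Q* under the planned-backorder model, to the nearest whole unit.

Q* ≈ 1,086 crates

Annual demand D = 100 × 250 = 25,000.
With planned backorders, Q* = √(2DS/H) · √((H+B)/B).
√(2DS/H) = √(2 × 25,000 × 266 / 13.7) = 985.293.
√((H+B)/B) = √((13.7+63.9)/63.9) = 1.1020.
Q* ≈ 1085.790.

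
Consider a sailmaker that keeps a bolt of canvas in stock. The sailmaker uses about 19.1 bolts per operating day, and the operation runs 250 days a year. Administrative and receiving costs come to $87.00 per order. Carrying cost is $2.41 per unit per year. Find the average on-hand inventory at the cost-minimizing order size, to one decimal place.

Average inventory ≈ 293.6 bolts

Annual demand D = 19.1 × 250 = 4,775.
Q* = √(2DS/H) = √(2 × 4,775 × 87 / 2.41) ≈ 587.16.
Average inventory = Q*/2 ≈ 587.16 / 2 = 293.578.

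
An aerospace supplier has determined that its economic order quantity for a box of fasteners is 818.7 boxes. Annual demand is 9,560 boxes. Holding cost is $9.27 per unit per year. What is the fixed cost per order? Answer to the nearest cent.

S ≈ $324.97

Squaring Q* = √(2DS/H) gives Q*² = 2DS/H.
From Q* = √(2DS/H): S = Q*²H / (2D) = 818.7² × 9.27 / (2 × 9,560) = 324.9686.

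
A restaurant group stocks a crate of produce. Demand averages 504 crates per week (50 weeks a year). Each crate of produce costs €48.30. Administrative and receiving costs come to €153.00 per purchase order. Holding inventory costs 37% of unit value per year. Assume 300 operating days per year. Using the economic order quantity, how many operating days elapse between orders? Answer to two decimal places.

T ≈ 7.82 days

Annual demand D = 504 × 50 = 25,200.
Holding cost H = 0.37 × €48.30 = €17.8710 per unit per year.
Q* = √(2DS/H) = √(2 × 25,200 × 153 / 17.871) ≈ 656.88.
Cycle time = Q*/D × 300 = 656.88 / 25,200 × 300 ≈ 7.820 days.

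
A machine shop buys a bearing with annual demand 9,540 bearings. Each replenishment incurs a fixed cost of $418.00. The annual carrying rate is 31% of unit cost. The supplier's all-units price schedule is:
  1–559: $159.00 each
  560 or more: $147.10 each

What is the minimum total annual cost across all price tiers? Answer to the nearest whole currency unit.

Holding cost per unit per year at price C is H = 0.31·C.
Candidates are each tier's EOQ (if it falls in that tier) and each price-break quantity.
EOQ at $159.00 = 402.3 (feasible in tier 1): TC = 9,540×$159.00 + (9,540/402.3)×418 + (402.3/2)×0.31×$159.00 = $1,536,686.99.
EOQ at $147.10 = 418.2 < 560, so use break Q=560: TC = 9,540×$147.10 + (9,540/560.0)×418 + (560.0/2)×0.31×$147.10 = $1,423,223.21.
Lowest total cost among the candidates is at Q = 560.0.

TC* ≈ $1,423,223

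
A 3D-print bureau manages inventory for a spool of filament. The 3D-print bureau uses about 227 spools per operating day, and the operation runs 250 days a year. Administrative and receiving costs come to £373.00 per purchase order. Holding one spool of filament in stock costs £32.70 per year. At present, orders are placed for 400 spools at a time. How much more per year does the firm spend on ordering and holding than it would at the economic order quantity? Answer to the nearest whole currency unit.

Annual demand D = 227 × 250 = 56,750.
EOQ = √(2DS/H) = √(2 × 56,750 × 373 / 32.7) ≈ 1137.83.
Cost at Q* = (D/Q*)S + (Q*/2)H = √(2DSH) ≈ £37,207.13.
Cost at Q = 400: (56,750/400)×373 + (400/2)×32.7 = £52,919.38 + £6,540.00 = £59,459.38.
Excess = £59,459.38 − £37,207.13 = £22,252.24.

Extra cost ≈ £22,252 per year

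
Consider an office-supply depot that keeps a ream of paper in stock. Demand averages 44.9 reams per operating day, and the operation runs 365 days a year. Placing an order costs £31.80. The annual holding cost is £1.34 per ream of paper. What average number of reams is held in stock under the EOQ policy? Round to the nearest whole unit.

Average inventory ≈ 441 reams

Annual demand D = 44.9 × 365 = 16,388.5.
The optimal lot size = √(2DS/H) = √(2 × 16,388.5 × 31.8 / 1.34) ≈ 881.95.
Average inventory = Q*/2 ≈ 881.95 / 2 = 440.977.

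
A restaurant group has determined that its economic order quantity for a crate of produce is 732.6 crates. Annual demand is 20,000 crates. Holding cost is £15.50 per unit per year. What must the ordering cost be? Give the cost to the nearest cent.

The basic EOQ model gives Q* = √(2DS/H); rearrange for the unknown.
From Q* = √(2DS/H): S = Q*²H / (2D) = 732.6² × 15.5 / (2 × 20,000) = 207.9723.

S ≈ £207.97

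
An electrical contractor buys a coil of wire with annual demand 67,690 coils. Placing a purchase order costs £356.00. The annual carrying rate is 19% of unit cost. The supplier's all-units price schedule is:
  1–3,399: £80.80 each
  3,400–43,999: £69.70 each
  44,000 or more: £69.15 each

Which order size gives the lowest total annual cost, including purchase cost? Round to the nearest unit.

Holding cost per unit per year at price C is H = 0.19·C.
Candidates are each tier's EOQ (if it falls in that tier) and each price-break quantity.
EOQ at £80.80 = 1771.8 (feasible in tier 1): TC = 67,690×£80.80 + (67,690/1771.8)×356 + (1771.8/2)×0.19×£80.80 = £5,496,552.99.
EOQ at £69.70 = 1907.7 < 3400, so use break Q=3400: TC = 67,690×£69.70 + (67,690/3400.0)×356 + (3400.0/2)×0.19×£69.70 = £4,747,593.64.
EOQ at £69.15 = 1915.3 < 44000, so use break Q=44000: TC = 67,690×£69.15 + (67,690/44000.0)×356 + (44000.0/2)×0.19×£69.15 = £4,970,358.17.
Lowest total cost is £4,747,593.64 at Q = 3400.0.

Q* ≈ 3,400 coils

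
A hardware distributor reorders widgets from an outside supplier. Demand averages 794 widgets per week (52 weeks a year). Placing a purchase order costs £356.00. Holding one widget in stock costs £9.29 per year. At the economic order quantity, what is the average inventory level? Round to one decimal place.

Average inventory ≈ 889.4 widgets

Annual demand D = 794 × 52 = 41,288.
EOQ = √(2DS/H) = √(2 × 41,288 × 356 / 9.29) ≈ 1778.87.
Average inventory = Q*/2 ≈ 1778.87 / 2 = 889.435.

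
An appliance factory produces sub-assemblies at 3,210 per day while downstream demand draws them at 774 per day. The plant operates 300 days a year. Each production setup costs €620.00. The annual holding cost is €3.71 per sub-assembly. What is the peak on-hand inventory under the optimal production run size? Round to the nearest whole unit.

Annual demand D = 774 × 300 = 232,200.
Production build-up factor (1 − d/p) = 1 − 774/3,210 = 0.7589.
Q* = √(2DS / (H(1 − d/p))) = √(2 × 232,200 × 620 / (3.71 × 0.7589)).
= √(287,928,000 / 2.8154) ≈ 10112.741.
Maximum inventory = Q*(1 − d/p) = 10112.741 × 0.7589 ≈ 7674.342.

I_max ≈ 7,674 sub-assemblies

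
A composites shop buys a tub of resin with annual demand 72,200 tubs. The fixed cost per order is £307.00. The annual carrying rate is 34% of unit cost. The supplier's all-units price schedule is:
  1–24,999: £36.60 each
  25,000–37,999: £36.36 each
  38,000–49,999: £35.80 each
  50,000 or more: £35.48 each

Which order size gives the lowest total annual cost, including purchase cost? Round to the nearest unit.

Holding cost per unit per year at price C is H = 0.34·C.
Evaluate total cost at each tier's feasible EOQ or, if the EOQ is below the tier, at the tier's minimum quantity.
EOQ at £36.60 = 1887.4 (feasible in tier 1): TC = 72,200×£36.60 + (72,200/1887.4)×307 + (1887.4/2)×0.34×£36.60 = £2,666,007.28.
EOQ at £36.36 = 1893.7 < 25000, so use break Q=25000: TC = 72,200×£36.36 + (72,200/25000.0)×307 + (25000.0/2)×0.34×£36.36 = £2,780,608.62.
EOQ at £35.80 = 1908.4 < 38000, so use break Q=38000: TC = 72,200×£35.80 + (72,200/38000.0)×307 + (38000.0/2)×0.34×£35.80 = £2,816,611.30.
EOQ at £35.48 = 1917.0 < 50000, so use break Q=50000: TC = 72,200×£35.48 + (72,200/50000.0)×307 + (50000.0/2)×0.34×£35.48 = £2,863,679.31.
Lowest total cost is £2,666,007.28 at Q = 1887.4.

Q* ≈ 1,887 tubs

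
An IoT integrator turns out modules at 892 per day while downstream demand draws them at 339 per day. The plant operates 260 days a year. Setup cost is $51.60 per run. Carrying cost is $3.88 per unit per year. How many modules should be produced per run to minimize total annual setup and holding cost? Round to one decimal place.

Annual demand D = 339 × 260 = 88,140.
Production build-up factor (1 − d/p) = 1 − 339/892 = 0.6200.
Q* = √(2DS / (H(1 − d/p))) = √(2 × 88,140 × 51.6 / (3.88 × 0.6200)).
= √(9,096,048 / 2.4054) ≈ 1944.600.

Q* ≈ 1,944.6 modules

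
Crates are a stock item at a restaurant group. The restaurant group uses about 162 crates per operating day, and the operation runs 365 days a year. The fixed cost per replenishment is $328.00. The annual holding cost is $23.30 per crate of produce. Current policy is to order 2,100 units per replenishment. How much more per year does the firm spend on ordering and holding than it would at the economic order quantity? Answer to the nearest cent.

Extra cost ≈ $3,637.44 per year

Annual demand D = 162 × 365 = 59,130.
EOQ = √(2DS/H) = √(2 × 59,130 × 328 / 23.3) ≈ 1290.26.
Cost at Q* = (D/Q*)S + (Q*/2)H = √(2DSH) ≈ $30,063.10.
Cost at Q = 2,100: (59,130/2,100)×328 + (2,100/2)×23.3 = $9,235.54 + $24,465.00 = $33,700.54.
Excess = $33,700.54 − $30,063.10 = $3,637.44.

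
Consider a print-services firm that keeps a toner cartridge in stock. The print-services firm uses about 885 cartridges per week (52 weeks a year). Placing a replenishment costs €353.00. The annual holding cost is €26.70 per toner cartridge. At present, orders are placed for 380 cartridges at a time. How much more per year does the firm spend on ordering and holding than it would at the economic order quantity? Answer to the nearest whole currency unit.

Extra cost ≈ €18,370 per year

Annual demand D = 885 × 52 = 46,020.
EOQ = √(2DS/H) = √(2 × 46,020 × 353 / 26.7) ≈ 1103.11.
Cost at Q* = (D/Q*)S + (Q*/2)H = √(2DSH) ≈ €29,453.12.
Cost at Q = 380: (46,020/380)×353 + (380/2)×26.7 = €42,750.16 + €5,073.00 = €47,823.16.
Excess = €47,823.16 − €29,453.12 = €18,370.04.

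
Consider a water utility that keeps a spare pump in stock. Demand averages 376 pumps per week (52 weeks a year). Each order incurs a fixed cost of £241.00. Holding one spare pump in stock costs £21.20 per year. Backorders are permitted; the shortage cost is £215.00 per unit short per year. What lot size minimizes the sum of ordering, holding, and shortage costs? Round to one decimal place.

Q* ≈ 698.8 pumps

Annual demand D = 376 × 52 = 19,552.
With planned backorders, Q* = √(2DS/H) · √((H+B)/B).
√(2DS/H) = √(2 × 19,552 × 241 / 21.2) = 666.732.
√((H+B)/B) = √((21.2+215)/215) = 1.0481.
Q* ≈ 698.831.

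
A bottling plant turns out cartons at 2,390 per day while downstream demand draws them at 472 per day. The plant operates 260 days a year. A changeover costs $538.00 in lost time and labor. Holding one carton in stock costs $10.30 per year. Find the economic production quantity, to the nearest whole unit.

Q* ≈ 3,997 cartons

Annual demand D = 472 × 260 = 122,720.
Production build-up factor (1 − d/p) = 1 − 472/2,390 = 0.8025.
Q* = √(2DS / (H(1 − d/p))) = √(2 × 122,720 × 538 / (10.3 × 0.8025)).
= √(132,046,720 / 8.2659) ≈ 3996.868.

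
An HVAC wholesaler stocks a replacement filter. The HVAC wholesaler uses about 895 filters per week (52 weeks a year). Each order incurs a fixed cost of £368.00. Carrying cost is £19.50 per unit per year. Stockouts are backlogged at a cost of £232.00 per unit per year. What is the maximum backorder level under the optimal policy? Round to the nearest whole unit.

Annual demand D = 895 × 52 = 46,540.
With planned backorders, Q* = √(2DS/H) · √((H+B)/B).
√(2DS/H) = √(2 × 46,540 × 368 / 19.5) = 1325.363.
√((H+B)/B) = √((19.5+232)/232) = 1.0412.
Q* ≈ 1379.939.
S* = Q* · H/(H+B) = 1379.939 × 19.5/251.5 ≈ 106.993.

S* ≈ 107 filters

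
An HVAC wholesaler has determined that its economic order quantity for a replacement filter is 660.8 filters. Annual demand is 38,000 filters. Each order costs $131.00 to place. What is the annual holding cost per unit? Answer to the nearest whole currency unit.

The basic EOQ model gives Q* = √(2DS/H); rearrange for the unknown.
From Q* = √(2DS/H): H = 2DS / Q*² = 2 × 38,000 × 131 / 660.8² = 22.8005.

H ≈ $23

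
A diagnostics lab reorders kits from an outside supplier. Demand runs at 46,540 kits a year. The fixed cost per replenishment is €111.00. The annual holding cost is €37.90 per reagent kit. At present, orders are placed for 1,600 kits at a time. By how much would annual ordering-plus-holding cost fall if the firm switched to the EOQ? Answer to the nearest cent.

EOQ = √(2DS/H) = √(2 × 46,540 × 111 / 37.9) ≈ 522.12.
Cost at Q* = (D/Q*)S + (Q*/2)H = √(2DSH) ≈ €19,788.34.
Cost at Q = 1,600: (46,540/1,600)×111 + (1,600/2)×37.9 = €3,228.71 + €30,320.00 = €33,548.71.
Excess = €33,548.71 − €19,788.34 = €13,760.38.

Extra cost ≈ €13,760.38 per year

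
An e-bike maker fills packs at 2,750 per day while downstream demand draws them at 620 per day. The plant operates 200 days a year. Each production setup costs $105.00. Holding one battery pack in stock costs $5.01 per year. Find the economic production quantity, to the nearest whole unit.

Annual demand D = 620 × 200 = 124,000.
Production build-up factor (1 − d/p) = 1 − 620/2,750 = 0.7745.
Q* = √(2DS / (H(1 − d/p))) = √(2 × 124,000 × 105 / (5.01 × 0.7745)).
= √(26,040,000 / 3.8805) ≈ 2590.468.

Q* ≈ 2,590 packs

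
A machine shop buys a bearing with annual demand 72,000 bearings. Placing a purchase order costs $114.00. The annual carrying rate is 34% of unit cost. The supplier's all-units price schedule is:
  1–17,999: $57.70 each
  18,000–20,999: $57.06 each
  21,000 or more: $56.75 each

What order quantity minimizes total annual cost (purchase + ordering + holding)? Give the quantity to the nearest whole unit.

Holding cost per unit per year at price C is H = 0.34·C.
Candidates are each tier's EOQ (if it falls in that tier) and each price-break quantity.
EOQ at $57.70 = 914.8 (feasible in tier 1): TC = 72,000×$57.70 + (72,000/914.8)×114 + (914.8/2)×0.34×$57.70 = $4,172,345.73.
EOQ at $57.06 = 919.9 < 18000, so use break Q=18000: TC = 72,000×$57.06 + (72,000/18000.0)×114 + (18000.0/2)×0.34×$57.06 = $4,283,379.60.
EOQ at $56.75 = 922.4 < 21000, so use break Q=21000: TC = 72,000×$56.75 + (72,000/21000.0)×114 + (21000.0/2)×0.34×$56.75 = $4,288,988.36.
Lowest total cost is $4,172,345.73 at Q = 914.8.

Q* ≈ 915 bearings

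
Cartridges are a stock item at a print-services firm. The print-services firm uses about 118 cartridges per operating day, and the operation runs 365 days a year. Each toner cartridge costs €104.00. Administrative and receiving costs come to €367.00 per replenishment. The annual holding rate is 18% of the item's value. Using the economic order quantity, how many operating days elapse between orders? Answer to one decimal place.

T ≈ 11.0 days

Annual demand D = 118 × 365 = 43,070.
Holding cost H = 0.18 × €104.00 = €18.7200 per unit per year.
EOQ = √(2DS/H) = √(2 × 43,070 × 367 / 18.72) ≈ 1299.52.
Cycle time = Q*/D × 365 = 1299.52 / 43,070 × 365 ≈ 11.013 days.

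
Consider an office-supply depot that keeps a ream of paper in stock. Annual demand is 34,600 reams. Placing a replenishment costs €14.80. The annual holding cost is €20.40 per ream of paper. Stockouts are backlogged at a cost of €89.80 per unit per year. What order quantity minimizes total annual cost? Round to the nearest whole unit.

Q* ≈ 248 reams

With planned backorders, Q* = √(2DS/H) · √((H+B)/B).
√(2DS/H) = √(2 × 34,600 × 14.8 / 20.4) = 224.062.
√((H+B)/B) = √((20.4+89.8)/89.8) = 1.1078.
Q* ≈ 248.211.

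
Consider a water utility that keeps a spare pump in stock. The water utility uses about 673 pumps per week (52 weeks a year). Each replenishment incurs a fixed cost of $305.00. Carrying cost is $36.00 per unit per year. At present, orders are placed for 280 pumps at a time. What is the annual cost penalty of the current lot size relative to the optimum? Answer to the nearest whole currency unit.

Annual demand D = 673 × 52 = 34,996.
EOQ = √(2DS/H) = √(2 × 34,996 × 305 / 36) ≈ 770.06.
Cost at Q* = (D/Q*)S + (Q*/2)H = √(2DSH) ≈ $27,722.05.
Cost at Q = 280: (34,996/280)×305 + (280/2)×36 = $38,120.64 + $5,040.00 = $43,160.64.
Excess = $43,160.64 − $27,722.05 = $15,438.59.

Extra cost ≈ $15,439 per year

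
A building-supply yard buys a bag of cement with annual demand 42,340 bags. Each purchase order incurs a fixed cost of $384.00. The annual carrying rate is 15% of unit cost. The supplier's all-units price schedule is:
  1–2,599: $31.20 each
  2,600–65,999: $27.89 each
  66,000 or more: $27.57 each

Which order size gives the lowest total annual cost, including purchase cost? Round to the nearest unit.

Q* ≈ 2,788 bags

Holding cost per unit per year at price C is H = 0.15·C.
For each price level, check whether its EOQ is feasible; otherwise the best quantity at that price is the breakpoint.
Tier 1 ($31.20): EOQ = 2635.9 exceeds tier's upper bound 2599, so this tier is dominated.
EOQ at $27.89 = 2788.0 (feasible in tier 2): TC = 42,340×$27.89 + (42,340/2788.0)×384 + (2788.0/2)×0.15×$27.89 = $1,192,526.02.
EOQ at $27.57 = 2804.1 < 66000, so use break Q=66000: TC = 42,340×$27.57 + (42,340/66000.0)×384 + (66000.0/2)×0.15×$27.57 = $1,304,031.64.
Lowest total cost is $1,192,526.02 at Q = 2788.0.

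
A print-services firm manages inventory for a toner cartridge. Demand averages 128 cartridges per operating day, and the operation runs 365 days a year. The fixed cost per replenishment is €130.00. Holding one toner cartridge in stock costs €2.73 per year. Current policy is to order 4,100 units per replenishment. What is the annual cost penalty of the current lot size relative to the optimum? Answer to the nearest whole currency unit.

Extra cost ≈ €1,319 per year

Annual demand D = 128 × 365 = 46,720.
EOQ = √(2DS/H) = √(2 × 46,720 × 130 / 2.73) ≈ 2109.39.
Cost at Q* = (D/Q*)S + (Q*/2)H = √(2DSH) ≈ €5,758.63.
Cost at Q = 4,100: (46,720/4,100)×130 + (4,100/2)×2.73 = €1,481.37 + €5,596.50 = €7,077.87.
Excess = €7,077.87 − €5,758.63 = €1,319.23.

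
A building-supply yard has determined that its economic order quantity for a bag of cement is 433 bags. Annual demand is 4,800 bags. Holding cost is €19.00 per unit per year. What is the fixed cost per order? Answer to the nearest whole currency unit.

S ≈ €371

Invert the EOQ relation Q*² = 2DS/H.
From Q* = √(2DS/H): S = Q*²H / (2D) = 433² × 19 / (2 × 4,800) = 371.0720.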